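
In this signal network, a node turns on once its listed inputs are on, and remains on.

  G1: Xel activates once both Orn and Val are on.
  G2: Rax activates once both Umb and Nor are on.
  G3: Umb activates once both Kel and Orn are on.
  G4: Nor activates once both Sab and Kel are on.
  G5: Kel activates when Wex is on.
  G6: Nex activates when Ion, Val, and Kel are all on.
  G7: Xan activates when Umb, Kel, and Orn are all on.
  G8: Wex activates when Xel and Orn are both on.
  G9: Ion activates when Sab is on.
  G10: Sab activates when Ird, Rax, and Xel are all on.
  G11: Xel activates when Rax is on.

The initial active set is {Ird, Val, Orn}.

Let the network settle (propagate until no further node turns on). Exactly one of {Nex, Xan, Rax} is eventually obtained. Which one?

Orn and Val are on, so Xel activates (G1).
Xel and Orn are on, so Wex activates (G8).
Wex is on, so Kel activates (G5).
Kel and Orn are on, so Umb activates (G3).
Umb, Kel, and Orn are on, so Xan activates (G7).
Rax would need Umb and Nor (G2), but Nor never turns on. Nex would need Ion, Val, and Kel (G6), but Ion never turns on.

Xan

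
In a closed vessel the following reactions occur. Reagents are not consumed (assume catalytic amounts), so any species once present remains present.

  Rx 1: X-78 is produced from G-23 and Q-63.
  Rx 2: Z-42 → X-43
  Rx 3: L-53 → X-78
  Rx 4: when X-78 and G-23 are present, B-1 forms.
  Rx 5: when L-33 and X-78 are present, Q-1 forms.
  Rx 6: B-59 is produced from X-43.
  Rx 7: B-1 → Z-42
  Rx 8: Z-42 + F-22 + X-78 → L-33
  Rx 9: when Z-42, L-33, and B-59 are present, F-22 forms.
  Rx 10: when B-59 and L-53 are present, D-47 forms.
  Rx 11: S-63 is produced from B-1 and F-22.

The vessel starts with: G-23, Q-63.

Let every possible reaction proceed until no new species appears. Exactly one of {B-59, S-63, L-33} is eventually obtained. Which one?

B-59

G-23 and Q-63 present → X-78 forms (Rx 1).
X-78 and G-23 present → B-1 forms (Rx 4).
B-1 present → Z-42 forms (Rx 7).
Z-42 present → X-43 forms (Rx 2).
X-43 present → B-59 forms (Rx 6).
L-33 would need Z-42, F-22, and X-78 (Rx 8), but F-22 never forms. S-63 would need B-1 and F-22 (Rx 11), but F-22 never forms.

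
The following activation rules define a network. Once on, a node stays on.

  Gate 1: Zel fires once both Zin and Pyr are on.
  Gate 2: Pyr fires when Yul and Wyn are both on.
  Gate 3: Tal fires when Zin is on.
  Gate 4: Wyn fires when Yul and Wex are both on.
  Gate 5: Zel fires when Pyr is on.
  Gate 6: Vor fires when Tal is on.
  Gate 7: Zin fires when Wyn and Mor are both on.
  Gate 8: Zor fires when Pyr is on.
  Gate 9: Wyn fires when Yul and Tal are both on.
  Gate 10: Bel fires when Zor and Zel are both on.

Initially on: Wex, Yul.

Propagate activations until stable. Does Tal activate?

Tal would need Zin (Gate 3), but Zin never turns on.

No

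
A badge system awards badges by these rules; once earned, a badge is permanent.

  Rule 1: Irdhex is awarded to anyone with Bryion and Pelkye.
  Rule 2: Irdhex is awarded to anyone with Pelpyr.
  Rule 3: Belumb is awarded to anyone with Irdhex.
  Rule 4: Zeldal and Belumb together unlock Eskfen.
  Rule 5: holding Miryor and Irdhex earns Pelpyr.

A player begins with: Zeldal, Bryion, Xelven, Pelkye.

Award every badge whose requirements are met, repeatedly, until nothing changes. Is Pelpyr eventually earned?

No

Pelpyr would need Miryor and Irdhex (Rule 5), but Miryor is never earned.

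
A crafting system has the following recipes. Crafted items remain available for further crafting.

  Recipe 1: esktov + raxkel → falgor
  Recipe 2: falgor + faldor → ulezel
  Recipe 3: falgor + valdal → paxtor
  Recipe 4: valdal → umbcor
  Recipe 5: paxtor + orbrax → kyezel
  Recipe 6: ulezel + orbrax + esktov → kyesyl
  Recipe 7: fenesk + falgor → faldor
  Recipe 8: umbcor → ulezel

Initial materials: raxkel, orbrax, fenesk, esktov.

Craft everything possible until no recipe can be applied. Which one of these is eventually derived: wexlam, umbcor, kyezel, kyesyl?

esktov + raxkel → falgor (Recipe 1).
Using Recipe 7, fenesk and falgor make faldor.
falgor + faldor → ulezel (Recipe 2).
ulezel + orbrax + esktov → kyesyl (Recipe 6).
No rule produces wexlam, and it is not given. kyezel would need paxtor and orbrax (Recipe 5), but paxtor is never obtained. umbcor would need valdal (Recipe 4), but valdal is never obtained.

kyesyl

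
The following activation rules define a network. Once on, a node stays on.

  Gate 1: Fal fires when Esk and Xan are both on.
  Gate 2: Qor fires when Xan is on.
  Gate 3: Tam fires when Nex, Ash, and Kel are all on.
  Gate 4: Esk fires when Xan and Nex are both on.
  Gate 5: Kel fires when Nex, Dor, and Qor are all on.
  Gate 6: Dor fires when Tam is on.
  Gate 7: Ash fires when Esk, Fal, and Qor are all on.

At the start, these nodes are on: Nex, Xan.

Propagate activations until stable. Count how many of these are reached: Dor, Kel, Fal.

Xan and Nex are on, so Esk fires (Gate 4).
Esk and Xan are on, so Fal fires (Gate 1).
Dor would need Tam (Gate 6), but Tam never turns on.
Kel would need Nex, Dor, and Qor (Gate 5), but Dor never turns on.
Fal: reached.
Reached: Fal — 1 of the 3.

1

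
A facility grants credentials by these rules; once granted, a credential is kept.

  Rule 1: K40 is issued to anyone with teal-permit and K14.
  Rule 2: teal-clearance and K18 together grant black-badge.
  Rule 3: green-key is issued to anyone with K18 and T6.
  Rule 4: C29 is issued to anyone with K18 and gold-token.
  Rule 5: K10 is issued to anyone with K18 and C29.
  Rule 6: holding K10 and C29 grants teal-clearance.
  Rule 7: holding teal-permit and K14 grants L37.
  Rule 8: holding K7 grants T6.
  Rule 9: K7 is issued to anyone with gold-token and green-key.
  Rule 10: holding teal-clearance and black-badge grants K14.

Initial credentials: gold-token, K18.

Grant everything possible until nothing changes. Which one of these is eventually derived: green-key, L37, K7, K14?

Holding K18 and gold-token grants C29 (Rule 4).
Holding K18 and C29 grants K10 (Rule 5).
Holding K10 and C29 grants teal-clearance (Rule 6).
Holding teal-clearance and K18 grants black-badge (Rule 2).
Holding teal-clearance and black-badge grants K14 (Rule 10).
K7 would need gold-token and green-key (Rule 9), but green-key is never granted. L37 would need teal-permit and K14 (Rule 7), but teal-permit is never granted. green-key would need K18 and T6 (Rule 3), but T6 is never granted.

K14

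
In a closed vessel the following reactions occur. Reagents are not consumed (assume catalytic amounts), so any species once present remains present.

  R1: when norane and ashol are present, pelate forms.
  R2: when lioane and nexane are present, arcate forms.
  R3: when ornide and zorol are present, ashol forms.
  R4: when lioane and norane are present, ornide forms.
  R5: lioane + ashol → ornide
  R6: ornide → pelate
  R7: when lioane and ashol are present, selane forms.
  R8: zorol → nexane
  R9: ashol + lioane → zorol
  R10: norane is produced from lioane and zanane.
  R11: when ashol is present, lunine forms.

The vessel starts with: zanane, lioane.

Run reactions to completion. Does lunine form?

lunine would need ashol (R11), but ashol never forms.

No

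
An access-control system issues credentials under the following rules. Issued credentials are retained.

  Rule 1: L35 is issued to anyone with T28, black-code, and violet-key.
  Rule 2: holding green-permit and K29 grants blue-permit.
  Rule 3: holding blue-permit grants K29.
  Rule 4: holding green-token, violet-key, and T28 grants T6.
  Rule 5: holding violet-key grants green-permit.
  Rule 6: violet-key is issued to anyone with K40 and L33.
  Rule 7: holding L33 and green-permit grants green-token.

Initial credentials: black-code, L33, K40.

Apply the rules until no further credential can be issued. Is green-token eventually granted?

Holding K40 and L33 grants violet-key (Rule 6).
Holding violet-key grants green-permit (Rule 5).
Holding L33 and green-permit grants green-token (Rule 7).

Yes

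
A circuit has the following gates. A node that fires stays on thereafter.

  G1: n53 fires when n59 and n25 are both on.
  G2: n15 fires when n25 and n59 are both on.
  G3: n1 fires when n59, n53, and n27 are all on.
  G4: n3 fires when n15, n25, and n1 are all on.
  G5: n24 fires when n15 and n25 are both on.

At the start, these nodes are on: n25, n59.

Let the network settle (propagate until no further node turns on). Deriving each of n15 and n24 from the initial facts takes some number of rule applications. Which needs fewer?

n15: G2: n25 and n59 on → n15 on. [1 rule application]
n24: G2: n25 and n59 on → n15 on. G5: n15 and n25 on → n24 on. [2 rule applications]
n15 needs fewer.

n15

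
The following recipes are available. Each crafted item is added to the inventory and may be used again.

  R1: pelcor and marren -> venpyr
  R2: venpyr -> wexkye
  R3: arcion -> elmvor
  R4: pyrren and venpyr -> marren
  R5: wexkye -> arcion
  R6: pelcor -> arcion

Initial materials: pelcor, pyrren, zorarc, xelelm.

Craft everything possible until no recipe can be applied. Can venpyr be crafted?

venpyr would need pelcor and marren (R1), but marren is never obtained.

No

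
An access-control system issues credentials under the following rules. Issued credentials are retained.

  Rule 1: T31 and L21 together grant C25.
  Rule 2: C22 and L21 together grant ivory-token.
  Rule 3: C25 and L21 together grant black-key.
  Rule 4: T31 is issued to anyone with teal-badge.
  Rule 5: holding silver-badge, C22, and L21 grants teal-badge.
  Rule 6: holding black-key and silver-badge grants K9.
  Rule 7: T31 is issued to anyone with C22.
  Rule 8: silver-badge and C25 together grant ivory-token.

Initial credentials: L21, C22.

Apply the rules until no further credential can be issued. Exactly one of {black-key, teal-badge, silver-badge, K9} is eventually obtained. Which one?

black-key

Holding C22 grants T31 (Rule 7).
Holding T31 and L21 grants C25 (Rule 1).
Holding C25 and L21 grants black-key (Rule 3).
teal-badge would need silver-badge, C22, and L21 (Rule 5), but silver-badge is never granted. K9 would need black-key and silver-badge (Rule 6), but silver-badge is never granted. No rule produces silver-badge, and it is not given.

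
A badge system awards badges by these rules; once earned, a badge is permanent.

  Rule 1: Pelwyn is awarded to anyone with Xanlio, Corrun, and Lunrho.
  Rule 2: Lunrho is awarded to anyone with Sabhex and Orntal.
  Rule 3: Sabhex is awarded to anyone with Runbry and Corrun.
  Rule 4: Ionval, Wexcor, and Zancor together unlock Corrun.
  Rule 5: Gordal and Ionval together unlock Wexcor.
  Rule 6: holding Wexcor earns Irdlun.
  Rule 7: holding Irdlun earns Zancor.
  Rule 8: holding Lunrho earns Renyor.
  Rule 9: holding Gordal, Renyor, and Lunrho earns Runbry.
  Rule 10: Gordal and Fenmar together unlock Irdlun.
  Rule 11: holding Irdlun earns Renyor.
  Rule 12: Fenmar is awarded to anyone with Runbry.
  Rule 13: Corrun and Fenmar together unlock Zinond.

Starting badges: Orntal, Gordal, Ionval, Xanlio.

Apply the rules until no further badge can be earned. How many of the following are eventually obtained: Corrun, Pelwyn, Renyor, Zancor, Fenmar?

3

With Gordal and Ionval, Wexcor is earned (Rule 5).
With Wexcor, Irdlun is earned (Rule 6).
With Irdlun, Zancor is earned (Rule 7).
With Irdlun, Renyor is earned (Rule 11).
With Ionval, Wexcor, and Zancor, Corrun is earned (Rule 4).
Corrun: reached.
Pelwyn would need Xanlio, Corrun, and Lunrho (Rule 1), but Lunrho is never earned.
Renyor: reached.
Zancor: reached.
Fenmar would need Runbry (Rule 12), but Runbry is never earned.
Reached: Corrun, Renyor, and Zancor — 3 of the 5.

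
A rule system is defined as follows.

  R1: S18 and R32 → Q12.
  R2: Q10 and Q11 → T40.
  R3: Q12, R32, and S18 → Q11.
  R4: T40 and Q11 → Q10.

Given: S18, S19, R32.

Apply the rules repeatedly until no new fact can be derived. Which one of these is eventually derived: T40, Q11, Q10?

Q11

S18 and R32 hold, so Q12 follows (R1).
Q12, R32, and S18 hold, so Q11 follows (R3).
Q10 would need T40 and Q11 (R4), but T40 is never established. T40 would need Q10 and Q11 (R2), but Q10 is never established.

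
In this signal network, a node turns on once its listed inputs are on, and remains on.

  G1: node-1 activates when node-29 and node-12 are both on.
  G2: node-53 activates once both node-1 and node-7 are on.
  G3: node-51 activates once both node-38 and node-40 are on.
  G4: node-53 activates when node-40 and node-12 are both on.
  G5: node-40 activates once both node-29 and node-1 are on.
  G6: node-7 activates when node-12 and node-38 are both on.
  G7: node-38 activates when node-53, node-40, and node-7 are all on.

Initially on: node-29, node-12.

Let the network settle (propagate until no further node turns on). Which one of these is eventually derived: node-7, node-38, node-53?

node-53

G1: node-29 and node-12 on → node-1 on.
G5: node-29 and node-1 on → node-40 on.
node-40 and node-12 are on, so node-53 activates (G4).
node-38 would need node-53, node-40, and node-7 (G7), but node-7 never turns on. node-7 would need node-12 and node-38 (G6), but node-38 never turns on.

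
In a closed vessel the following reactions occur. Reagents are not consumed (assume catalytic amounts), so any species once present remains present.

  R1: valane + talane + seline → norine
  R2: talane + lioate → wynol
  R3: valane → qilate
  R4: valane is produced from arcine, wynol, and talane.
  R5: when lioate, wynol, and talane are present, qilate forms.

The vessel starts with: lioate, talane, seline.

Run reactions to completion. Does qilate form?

talane and lioate present → wynol forms (R2).
lioate, wynol, and talane present → qilate forms (R5).

Yes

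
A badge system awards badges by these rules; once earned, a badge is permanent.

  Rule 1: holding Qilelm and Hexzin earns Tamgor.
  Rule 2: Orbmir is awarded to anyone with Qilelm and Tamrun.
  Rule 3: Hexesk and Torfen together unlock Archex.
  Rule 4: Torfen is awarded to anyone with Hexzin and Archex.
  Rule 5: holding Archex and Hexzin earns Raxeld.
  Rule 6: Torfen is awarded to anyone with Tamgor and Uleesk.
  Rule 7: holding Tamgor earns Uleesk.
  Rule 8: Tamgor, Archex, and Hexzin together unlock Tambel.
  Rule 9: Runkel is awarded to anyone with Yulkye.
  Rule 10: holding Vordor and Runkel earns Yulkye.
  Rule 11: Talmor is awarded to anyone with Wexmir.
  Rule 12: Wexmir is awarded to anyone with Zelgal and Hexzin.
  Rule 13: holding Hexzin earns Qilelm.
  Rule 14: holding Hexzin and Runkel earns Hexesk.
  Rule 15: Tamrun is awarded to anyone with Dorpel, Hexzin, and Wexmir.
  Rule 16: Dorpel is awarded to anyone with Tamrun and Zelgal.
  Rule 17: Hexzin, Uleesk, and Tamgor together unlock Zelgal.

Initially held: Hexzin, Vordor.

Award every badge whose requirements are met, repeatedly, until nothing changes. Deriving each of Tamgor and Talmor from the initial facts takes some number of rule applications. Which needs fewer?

Tamgor: With Hexzin, Qilelm is earned (Rule 13). With Qilelm and Hexzin, Tamgor is earned (Rule 1). [2 rule applications]
Talmor: With Hexzin, Qilelm is earned (Rule 13). With Qilelm and Hexzin, Tamgor is earned (Rule 1). With Tamgor, Uleesk is earned (Rule 7). With Hexzin, Uleesk, and Tamgor, Zelgal is earned (Rule 17). With Zelgal and Hexzin, Wexmir is earned (Rule 12). With Wexmir, Talmor is earned (Rule 11). [6 rule applications]
Tamgor needs fewer.

Tamgor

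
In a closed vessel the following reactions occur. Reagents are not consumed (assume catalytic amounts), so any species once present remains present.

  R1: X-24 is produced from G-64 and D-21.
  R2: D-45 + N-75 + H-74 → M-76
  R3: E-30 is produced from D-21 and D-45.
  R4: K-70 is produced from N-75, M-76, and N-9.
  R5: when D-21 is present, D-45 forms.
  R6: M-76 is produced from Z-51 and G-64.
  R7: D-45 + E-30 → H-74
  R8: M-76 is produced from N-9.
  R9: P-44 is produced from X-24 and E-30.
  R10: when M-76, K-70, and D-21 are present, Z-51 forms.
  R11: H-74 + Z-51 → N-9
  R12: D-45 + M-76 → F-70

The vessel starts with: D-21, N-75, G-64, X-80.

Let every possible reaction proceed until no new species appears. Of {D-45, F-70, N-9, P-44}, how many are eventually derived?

3

G-64 and D-21 present → X-24 forms (R1).
D-21 present → D-45 forms (R5).
D-21 and D-45 present → E-30 forms (R3).
D-45 and E-30 present → H-74 forms (R7).
X-24 and E-30 present → P-44 forms (R9).
D-45, N-75, and H-74 present → M-76 forms (R2).
D-45 and M-76 present → F-70 forms (R12).
D-45: reached.
F-70: reached.
N-9 would need H-74 and Z-51 (R11), but Z-51 never forms.
P-44: reached.
Reached: D-45, F-70, and P-44 — 3 of the 4.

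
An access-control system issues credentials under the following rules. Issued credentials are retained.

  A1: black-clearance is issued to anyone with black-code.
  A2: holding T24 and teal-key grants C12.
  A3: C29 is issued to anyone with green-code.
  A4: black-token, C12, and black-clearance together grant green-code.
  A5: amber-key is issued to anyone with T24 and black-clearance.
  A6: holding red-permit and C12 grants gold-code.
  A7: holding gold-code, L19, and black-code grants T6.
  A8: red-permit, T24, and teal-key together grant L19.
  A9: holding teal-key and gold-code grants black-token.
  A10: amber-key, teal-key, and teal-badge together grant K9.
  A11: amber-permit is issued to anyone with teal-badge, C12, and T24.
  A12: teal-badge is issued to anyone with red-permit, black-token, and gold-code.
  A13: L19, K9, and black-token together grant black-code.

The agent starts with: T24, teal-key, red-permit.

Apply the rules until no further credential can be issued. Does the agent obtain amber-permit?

Yes

Holding T24 and teal-key grants C12 (A2).
Holding red-permit and C12 grants gold-code (A6).
Holding teal-key and gold-code grants black-token (A9).
Holding red-permit, black-token, and gold-code grants teal-badge (A12).
Holding teal-badge, C12, and T24 grants amber-permit (A11).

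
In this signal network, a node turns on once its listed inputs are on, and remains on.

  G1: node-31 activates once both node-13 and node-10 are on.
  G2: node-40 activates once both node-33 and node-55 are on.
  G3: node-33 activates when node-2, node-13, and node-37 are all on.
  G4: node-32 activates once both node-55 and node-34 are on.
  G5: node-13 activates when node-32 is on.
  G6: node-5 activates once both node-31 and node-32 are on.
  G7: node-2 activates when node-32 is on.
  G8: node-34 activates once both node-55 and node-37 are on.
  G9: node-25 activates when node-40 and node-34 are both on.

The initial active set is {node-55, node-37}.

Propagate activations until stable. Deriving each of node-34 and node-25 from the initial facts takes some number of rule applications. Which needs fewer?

node-34: node-55 and node-37 are on, so node-34 activates (G8). [1 rule application]
node-25: node-55 and node-37 are on, so node-34 activates (G8). G4: node-55 and node-34 on → node-32 on. node-32 is on, so node-13 activates (G5). G7: node-32 on → node-2 on. G3: node-2, node-13, and node-37 on → node-33 on. G2: node-33 and node-55 on → node-40 on. node-40 and node-34 are on, so node-25 activates (G9). [7 rule applications]
node-34 needs fewer.

node-34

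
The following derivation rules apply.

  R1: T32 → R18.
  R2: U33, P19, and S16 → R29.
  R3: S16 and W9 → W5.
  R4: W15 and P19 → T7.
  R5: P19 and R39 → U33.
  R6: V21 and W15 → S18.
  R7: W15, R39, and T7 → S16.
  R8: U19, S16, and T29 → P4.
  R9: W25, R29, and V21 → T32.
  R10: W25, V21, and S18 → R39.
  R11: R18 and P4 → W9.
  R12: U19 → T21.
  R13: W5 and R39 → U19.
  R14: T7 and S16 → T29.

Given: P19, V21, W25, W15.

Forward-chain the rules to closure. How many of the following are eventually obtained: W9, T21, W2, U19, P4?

0

W9 would need R18 and P4 (R11), but P4 is never established.
T21 would need U19 (R12), but U19 is never established.
No rule produces W2, and it is not given.
U19 would need W5 and R39 (R13), but W5 is never established.
P4 would need U19, S16, and T29 (R8), but U19 is never established.
None of the 5 are reached.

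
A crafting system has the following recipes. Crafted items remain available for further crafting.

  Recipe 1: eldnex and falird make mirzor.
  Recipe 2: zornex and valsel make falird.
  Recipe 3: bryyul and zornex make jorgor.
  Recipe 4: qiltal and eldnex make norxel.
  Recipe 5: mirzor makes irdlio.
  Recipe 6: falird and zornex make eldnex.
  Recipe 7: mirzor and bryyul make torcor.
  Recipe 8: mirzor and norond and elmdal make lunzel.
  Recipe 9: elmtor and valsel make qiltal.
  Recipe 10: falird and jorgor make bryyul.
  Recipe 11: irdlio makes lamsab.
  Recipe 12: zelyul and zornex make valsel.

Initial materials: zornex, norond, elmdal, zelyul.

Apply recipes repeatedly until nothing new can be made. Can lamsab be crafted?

Using Recipe 12, zelyul and zornex make valsel.
Using Recipe 2, zornex and valsel make falird.
falird and zornex → eldnex (Recipe 6).
Using Recipe 1, eldnex and falird make mirzor.
mirzor → irdlio (Recipe 5).
irdlio → lamsab (Recipe 11).

Yes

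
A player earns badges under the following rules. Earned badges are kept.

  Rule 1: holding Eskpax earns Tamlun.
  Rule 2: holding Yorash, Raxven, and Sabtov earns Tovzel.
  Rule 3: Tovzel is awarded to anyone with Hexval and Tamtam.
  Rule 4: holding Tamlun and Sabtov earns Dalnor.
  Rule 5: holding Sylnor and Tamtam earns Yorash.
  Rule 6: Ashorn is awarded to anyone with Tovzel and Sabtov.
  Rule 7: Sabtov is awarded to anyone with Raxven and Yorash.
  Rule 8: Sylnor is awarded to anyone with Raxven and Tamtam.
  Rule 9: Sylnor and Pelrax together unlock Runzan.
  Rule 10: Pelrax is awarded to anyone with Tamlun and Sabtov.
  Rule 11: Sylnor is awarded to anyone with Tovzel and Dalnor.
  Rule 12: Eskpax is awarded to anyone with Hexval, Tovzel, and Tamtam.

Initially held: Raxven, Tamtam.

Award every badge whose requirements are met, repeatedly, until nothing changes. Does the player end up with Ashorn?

Yes

With Raxven and Tamtam, Sylnor is earned (Rule 8).
With Sylnor and Tamtam, Yorash is earned (Rule 5).
With Raxven and Yorash, Sabtov is earned (Rule 7).
With Yorash, Raxven, and Sabtov, Tovzel is earned (Rule 2).
With Tovzel and Sabtov, Ashorn is earned (Rule 6).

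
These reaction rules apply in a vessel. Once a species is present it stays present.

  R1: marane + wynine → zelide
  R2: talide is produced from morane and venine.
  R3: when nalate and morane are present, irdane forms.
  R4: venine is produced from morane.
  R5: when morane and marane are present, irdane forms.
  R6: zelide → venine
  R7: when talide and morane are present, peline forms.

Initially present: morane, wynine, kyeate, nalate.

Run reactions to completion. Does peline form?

Yes

morane present → venine forms (R4).
morane and venine present → talide forms (R2).
talide and morane present → peline forms (R7).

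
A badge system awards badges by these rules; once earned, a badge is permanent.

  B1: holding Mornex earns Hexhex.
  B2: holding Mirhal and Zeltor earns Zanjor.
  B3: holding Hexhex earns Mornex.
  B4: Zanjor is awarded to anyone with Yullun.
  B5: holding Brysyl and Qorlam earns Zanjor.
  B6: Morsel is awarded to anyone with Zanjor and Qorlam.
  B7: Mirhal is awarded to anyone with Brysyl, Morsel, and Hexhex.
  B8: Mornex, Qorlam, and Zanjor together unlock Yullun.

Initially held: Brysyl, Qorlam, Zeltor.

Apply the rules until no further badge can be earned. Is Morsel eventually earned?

With Brysyl and Qorlam, Zanjor is earned (B5).
With Zanjor and Qorlam, Morsel is earned (B6).

Yes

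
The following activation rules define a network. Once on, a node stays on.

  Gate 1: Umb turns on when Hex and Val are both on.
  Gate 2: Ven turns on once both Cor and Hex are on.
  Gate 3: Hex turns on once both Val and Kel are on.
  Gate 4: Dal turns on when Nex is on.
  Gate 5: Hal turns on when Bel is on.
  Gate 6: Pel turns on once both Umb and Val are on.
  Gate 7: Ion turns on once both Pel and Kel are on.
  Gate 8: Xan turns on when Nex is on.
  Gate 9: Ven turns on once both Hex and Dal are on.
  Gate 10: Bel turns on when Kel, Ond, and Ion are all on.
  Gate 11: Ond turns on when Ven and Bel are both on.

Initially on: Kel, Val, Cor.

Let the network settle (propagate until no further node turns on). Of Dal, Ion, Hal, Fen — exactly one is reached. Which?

Gate 3: Val and Kel on → Hex on.
Gate 1: Hex and Val on → Umb on.
Gate 6: Umb and Val on → Pel on.
Pel and Kel are on, so Ion turns on (Gate 7).
Dal would need Nex (Gate 4), but Nex never turns on. No rule produces Fen, and it is not given. Hal would need Bel (Gate 5), but Bel never turns on.

Ion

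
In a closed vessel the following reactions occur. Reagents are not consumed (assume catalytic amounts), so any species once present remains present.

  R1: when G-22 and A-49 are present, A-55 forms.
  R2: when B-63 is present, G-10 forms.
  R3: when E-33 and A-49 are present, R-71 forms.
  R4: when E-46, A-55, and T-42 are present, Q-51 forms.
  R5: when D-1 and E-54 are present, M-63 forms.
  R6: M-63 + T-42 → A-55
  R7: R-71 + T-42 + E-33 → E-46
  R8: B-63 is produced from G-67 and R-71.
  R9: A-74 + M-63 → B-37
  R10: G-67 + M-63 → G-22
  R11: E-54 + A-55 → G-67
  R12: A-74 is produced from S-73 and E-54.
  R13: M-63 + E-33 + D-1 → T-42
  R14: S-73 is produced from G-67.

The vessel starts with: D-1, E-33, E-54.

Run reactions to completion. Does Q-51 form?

No

Q-51 would need E-46, A-55, and T-42 (R4), but E-46 never forms.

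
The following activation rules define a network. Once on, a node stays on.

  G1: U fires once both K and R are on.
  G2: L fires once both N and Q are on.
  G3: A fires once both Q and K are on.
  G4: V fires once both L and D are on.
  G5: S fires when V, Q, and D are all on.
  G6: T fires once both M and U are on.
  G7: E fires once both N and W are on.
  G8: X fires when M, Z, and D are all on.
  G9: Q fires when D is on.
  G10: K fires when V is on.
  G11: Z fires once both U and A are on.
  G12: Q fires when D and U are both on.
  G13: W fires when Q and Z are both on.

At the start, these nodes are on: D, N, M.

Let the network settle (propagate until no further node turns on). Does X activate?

No

X would need M, Z, and D (G8), but Z never turns on.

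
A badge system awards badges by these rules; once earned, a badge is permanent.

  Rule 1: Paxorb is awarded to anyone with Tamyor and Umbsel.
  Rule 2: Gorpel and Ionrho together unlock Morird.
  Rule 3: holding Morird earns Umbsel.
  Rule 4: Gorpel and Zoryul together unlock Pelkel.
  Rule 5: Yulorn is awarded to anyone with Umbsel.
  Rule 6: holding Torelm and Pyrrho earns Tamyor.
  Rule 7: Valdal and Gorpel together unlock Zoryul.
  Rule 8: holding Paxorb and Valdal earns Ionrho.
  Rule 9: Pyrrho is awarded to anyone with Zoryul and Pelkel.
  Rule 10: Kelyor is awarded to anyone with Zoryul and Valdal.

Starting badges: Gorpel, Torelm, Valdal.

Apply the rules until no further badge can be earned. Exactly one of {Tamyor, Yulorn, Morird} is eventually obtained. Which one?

Tamyor

With Valdal and Gorpel, Zoryul is earned (Rule 7).
With Gorpel and Zoryul, Pelkel is earned (Rule 4).
With Zoryul and Pelkel, Pyrrho is earned (Rule 9).
With Torelm and Pyrrho, Tamyor is earned (Rule 6).
Morird would need Gorpel and Ionrho (Rule 2), but Ionrho is never earned. Yulorn would need Umbsel (Rule 5), but Umbsel is never earned.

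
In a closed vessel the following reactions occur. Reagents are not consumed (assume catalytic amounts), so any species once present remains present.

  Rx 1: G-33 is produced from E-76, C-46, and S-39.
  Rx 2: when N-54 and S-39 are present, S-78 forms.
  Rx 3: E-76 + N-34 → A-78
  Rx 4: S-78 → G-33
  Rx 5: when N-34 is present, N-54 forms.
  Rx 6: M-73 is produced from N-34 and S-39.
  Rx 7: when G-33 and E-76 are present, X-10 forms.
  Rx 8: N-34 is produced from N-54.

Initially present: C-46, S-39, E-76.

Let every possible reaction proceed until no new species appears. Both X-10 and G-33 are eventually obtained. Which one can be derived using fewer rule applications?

G-33: E-76, C-46, and S-39 present → G-33 forms (Rx 1). [1 rule application]
X-10: E-76, C-46, and S-39 present → G-33 forms (Rx 1). G-33 and E-76 present → X-10 forms (Rx 7). [2 rule applications]
G-33 needs fewer.

G-33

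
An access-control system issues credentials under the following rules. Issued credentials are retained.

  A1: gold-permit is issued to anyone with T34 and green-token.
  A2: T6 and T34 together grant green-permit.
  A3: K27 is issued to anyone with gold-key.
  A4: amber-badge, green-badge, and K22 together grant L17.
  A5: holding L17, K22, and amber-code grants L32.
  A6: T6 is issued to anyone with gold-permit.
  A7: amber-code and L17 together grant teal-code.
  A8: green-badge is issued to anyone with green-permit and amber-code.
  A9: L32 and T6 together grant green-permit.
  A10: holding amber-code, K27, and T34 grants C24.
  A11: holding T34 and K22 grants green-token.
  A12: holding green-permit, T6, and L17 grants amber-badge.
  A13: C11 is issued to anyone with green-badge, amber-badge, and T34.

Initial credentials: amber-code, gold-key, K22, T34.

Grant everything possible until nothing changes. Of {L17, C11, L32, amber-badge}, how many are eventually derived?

L17 would need amber-badge, green-badge, and K22 (A4), but amber-badge is never granted.
C11 would need green-badge, amber-badge, and T34 (A13), but amber-badge is never granted.
L32 would need L17, K22, and amber-code (A5), but L17 is never granted.
amber-badge would need green-permit, T6, and L17 (A12), but L17 is never granted.
None of the 4 are reached.

0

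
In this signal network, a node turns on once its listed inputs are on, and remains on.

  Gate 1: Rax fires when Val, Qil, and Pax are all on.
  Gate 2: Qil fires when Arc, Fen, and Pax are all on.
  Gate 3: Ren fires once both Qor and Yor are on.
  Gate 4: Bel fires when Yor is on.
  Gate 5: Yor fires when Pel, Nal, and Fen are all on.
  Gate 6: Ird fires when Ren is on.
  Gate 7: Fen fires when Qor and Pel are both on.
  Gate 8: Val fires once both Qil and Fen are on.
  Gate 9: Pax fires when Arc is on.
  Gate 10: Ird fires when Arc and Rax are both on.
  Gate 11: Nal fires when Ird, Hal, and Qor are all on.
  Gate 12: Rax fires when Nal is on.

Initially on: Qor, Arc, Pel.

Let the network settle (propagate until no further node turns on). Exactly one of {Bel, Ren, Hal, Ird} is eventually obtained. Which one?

Ird

Qor and Pel are on, so Fen fires (Gate 7).
Arc is on, so Pax fires (Gate 9).
Gate 2: Arc, Fen, and Pax on → Qil on.
Gate 8: Qil and Fen on → Val on.
Gate 1: Val, Qil, and Pax on → Rax on.
Gate 10: Arc and Rax on → Ird on.
No rule produces Hal, and it is not given. Bel would need Yor (Gate 4), but Yor never turns on. Ren would need Qor and Yor (Gate 3), but Yor never turns on.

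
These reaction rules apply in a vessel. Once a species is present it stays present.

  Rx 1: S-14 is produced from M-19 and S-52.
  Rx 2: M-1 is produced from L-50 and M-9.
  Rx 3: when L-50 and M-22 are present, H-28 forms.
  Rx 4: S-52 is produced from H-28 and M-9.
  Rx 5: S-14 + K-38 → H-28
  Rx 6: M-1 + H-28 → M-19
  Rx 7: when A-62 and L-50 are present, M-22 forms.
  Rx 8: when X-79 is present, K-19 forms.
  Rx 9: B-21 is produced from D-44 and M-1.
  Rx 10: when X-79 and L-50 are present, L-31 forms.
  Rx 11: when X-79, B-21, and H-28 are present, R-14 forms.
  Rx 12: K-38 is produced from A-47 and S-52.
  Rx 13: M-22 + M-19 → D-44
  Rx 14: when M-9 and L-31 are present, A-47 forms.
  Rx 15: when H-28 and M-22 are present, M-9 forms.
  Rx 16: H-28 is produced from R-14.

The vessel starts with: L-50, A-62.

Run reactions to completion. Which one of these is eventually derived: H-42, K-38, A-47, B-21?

B-21

A-62 and L-50 present → M-22 forms (Rx 7).
L-50 and M-22 present → H-28 forms (Rx 3).
H-28 and M-22 present → M-9 forms (Rx 15).
L-50 and M-9 present → M-1 forms (Rx 2).
M-1 and H-28 present → M-19 forms (Rx 6).
M-22 and M-19 present → D-44 forms (Rx 13).
D-44 and M-1 present → B-21 forms (Rx 9).
No rule produces H-42, and it is not given. K-38 would need A-47 and S-52 (Rx 12), but A-47 never forms. A-47 would need M-9 and L-31 (Rx 14), but L-31 never forms.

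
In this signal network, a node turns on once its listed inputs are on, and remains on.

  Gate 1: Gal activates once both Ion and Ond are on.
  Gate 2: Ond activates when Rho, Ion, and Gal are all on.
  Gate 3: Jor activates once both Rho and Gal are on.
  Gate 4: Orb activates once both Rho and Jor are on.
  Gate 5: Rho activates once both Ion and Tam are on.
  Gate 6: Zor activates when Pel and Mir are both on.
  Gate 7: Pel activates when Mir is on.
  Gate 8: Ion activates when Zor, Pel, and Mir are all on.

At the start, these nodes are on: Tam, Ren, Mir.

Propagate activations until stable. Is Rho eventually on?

Yes

Mir is on, so Pel activates (Gate 7).
Gate 6: Pel and Mir on → Zor on.
Gate 8: Zor, Pel, and Mir on → Ion on.
Ion and Tam are on, so Rho activates (Gate 5).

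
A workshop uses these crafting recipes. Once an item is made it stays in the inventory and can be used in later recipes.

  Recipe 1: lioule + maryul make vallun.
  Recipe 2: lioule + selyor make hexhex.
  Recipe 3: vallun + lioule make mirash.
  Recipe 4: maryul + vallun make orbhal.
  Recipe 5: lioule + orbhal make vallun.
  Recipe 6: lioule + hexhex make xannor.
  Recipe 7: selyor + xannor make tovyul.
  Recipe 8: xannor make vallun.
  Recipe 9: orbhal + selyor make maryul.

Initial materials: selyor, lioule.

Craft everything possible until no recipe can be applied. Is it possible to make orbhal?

No

orbhal would need maryul and vallun (Recipe 4), but maryul is never obtained.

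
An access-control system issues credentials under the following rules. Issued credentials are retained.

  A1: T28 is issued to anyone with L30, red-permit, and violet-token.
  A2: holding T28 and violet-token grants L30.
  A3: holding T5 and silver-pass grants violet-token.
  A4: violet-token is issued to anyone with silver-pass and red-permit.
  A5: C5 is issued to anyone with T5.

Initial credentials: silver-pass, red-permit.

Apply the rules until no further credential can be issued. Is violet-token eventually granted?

Yes

Holding silver-pass and red-permit grants violet-token (A4).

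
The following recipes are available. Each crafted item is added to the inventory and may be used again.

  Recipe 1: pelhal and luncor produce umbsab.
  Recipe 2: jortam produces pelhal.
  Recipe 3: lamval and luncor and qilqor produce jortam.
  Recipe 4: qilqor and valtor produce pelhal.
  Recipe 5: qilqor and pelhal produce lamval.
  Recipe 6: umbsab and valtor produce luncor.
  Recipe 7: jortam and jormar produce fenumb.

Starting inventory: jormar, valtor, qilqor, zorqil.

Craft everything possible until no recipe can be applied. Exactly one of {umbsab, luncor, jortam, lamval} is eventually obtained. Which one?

lamval

qilqor and valtor → pelhal (Recipe 4).
Using Recipe 5, qilqor and pelhal make lamval.
umbsab would need pelhal and luncor (Recipe 1), but luncor is never obtained. luncor would need umbsab and valtor (Recipe 6), but umbsab is never obtained. jortam would need lamval, luncor, and qilqor (Recipe 3), but luncor is never obtained.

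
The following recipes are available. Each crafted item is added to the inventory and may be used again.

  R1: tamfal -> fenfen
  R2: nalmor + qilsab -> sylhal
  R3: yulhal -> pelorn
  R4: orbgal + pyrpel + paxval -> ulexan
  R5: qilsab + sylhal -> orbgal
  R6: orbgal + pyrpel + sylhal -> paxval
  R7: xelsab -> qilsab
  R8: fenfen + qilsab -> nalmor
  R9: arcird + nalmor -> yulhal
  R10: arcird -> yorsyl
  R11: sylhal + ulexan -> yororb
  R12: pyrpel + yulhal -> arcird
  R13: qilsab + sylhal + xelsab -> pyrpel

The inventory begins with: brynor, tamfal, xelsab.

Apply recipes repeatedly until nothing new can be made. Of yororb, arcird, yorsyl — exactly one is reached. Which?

Using R7, xelsab makes qilsab.
tamfal -> fenfen (R1).
Using R8, fenfen and qilsab make nalmor.
Using R2, nalmor and qilsab make sylhal.
Using R13, qilsab, sylhal, and xelsab make pyrpel.
qilsab + sylhal -> orbgal (R5).
Using R6, orbgal, pyrpel, and sylhal make paxval.
Using R4, orbgal, pyrpel, and paxval make ulexan.
Using R11, sylhal and ulexan make yororb.
yorsyl would need arcird (R10), but arcird is never obtained. arcird would need pyrpel and yulhal (R12), but yulhal is never obtained.

yororb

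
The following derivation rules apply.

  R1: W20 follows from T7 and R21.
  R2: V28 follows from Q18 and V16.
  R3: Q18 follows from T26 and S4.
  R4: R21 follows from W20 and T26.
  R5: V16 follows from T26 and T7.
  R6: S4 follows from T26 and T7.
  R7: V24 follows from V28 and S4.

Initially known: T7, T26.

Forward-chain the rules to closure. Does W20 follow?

No

W20 would need T7 and R21 (R1), but R21 is never established.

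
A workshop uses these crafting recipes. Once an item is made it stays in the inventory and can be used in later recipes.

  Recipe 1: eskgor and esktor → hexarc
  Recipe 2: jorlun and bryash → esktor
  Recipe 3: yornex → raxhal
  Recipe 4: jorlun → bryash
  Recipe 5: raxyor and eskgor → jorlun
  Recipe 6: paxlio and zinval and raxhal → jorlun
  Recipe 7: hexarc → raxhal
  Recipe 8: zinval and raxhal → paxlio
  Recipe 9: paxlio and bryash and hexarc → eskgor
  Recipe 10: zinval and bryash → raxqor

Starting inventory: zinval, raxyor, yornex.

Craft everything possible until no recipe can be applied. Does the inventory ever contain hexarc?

hexarc would need eskgor and esktor (Recipe 1), but eskgor is never obtained.

No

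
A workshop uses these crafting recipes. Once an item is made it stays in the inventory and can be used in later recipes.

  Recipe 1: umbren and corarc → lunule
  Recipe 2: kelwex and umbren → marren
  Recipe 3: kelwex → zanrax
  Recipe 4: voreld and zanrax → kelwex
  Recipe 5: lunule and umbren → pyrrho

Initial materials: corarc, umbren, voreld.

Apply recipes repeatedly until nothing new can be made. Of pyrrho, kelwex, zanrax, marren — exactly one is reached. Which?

pyrrho

umbren and corarc → lunule (Recipe 1).
lunule and umbren → pyrrho (Recipe 5).
kelwex would need voreld and zanrax (Recipe 4), but zanrax is never obtained. zanrax would need kelwex (Recipe 3), but kelwex is never obtained. marren would need kelwex and umbren (Recipe 2), but kelwex is never obtained.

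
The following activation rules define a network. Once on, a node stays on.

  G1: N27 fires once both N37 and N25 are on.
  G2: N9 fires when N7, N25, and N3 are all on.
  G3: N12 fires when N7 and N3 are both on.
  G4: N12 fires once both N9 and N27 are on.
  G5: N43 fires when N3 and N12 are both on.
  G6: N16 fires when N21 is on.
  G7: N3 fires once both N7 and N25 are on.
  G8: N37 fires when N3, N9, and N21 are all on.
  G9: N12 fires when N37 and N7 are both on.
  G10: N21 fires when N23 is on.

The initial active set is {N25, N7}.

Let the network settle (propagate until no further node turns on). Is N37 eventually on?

No

N37 would need N3, N9, and N21 (G8), but N21 never turns on.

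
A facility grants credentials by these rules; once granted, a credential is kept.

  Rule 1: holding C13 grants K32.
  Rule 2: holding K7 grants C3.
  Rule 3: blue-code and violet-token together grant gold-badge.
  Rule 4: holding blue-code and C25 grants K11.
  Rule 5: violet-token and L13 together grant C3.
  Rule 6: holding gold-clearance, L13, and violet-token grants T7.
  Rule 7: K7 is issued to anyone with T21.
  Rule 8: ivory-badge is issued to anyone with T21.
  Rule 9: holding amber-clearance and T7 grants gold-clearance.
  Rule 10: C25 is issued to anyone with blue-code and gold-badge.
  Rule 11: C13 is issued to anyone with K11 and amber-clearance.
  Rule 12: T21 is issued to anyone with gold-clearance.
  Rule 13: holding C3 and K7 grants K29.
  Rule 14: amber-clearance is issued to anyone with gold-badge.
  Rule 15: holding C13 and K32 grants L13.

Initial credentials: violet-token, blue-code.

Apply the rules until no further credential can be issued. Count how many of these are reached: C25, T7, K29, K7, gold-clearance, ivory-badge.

Holding blue-code and violet-token grants gold-badge (Rule 3).
Holding blue-code and gold-badge grants C25 (Rule 10).
C25: reached.
T7 would need gold-clearance, L13, and violet-token (Rule 6), but gold-clearance is never granted.
K29 would need C3 and K7 (Rule 13), but K7 is never granted.
K7 would need T21 (Rule 7), but T21 is never granted.
gold-clearance would need amber-clearance and T7 (Rule 9), but T7 is never granted.
ivory-badge would need T21 (Rule 8), but T21 is never granted.
Reached: C25 — 1 of the 6.

1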